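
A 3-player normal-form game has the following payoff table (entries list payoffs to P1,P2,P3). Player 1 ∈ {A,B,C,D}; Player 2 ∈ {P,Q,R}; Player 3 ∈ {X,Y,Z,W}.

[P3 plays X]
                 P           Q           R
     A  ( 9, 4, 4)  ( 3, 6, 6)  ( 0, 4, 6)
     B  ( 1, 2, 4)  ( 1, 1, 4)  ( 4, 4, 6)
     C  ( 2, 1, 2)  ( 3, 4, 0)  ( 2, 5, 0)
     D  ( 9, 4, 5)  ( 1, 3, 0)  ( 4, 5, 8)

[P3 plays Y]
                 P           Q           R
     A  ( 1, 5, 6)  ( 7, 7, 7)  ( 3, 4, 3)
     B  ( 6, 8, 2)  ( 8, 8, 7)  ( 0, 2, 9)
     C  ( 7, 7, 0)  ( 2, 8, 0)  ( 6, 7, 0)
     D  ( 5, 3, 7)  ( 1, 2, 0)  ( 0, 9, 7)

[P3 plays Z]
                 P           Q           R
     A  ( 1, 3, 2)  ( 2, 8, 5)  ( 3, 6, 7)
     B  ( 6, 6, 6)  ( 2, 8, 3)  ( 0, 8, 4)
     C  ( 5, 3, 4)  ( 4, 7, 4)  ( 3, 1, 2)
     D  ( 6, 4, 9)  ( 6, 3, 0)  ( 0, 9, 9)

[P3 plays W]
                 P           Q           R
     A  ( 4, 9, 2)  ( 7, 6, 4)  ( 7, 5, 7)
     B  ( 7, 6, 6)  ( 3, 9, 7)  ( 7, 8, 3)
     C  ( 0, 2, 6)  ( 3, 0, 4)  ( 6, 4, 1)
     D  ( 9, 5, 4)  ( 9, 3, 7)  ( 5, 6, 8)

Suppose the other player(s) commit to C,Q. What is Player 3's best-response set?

u_3(X vs C,Q) = 0
u_3(Y vs C,Q) = 0
u_3(Z vs C,Q) = 4
u_3(W vs C,Q) = 4
max payoff 4 at {Z,W}

P3 best: {Z,W}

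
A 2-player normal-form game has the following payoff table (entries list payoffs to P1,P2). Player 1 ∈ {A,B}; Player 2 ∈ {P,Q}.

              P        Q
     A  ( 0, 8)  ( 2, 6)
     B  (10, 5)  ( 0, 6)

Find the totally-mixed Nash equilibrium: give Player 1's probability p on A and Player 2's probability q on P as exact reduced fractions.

P1 indiff ⇒ q·0+(1-q)·2 = q·10+(1-q)·0 ⇒ q(-10) = (1-q)(-2) ⇒ q = 1/6
P2 indiff ⇒ p·8+(1-p)·5 = p·6+(1-p)·6 ⇒ p(2) = (1-p)(1) ⇒ p = 1/3

(p,q) = (1/3, 1/6)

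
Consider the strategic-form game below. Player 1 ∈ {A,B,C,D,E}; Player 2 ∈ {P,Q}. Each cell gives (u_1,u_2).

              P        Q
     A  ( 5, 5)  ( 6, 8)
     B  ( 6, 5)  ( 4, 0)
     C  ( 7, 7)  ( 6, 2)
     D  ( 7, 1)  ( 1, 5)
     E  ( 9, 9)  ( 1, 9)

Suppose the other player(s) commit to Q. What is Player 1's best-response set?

BR_1 = {A,C}

u_1(A vs Q) = 6
u_1(B vs Q) = 4
u_1(C vs Q) = 6
u_1(D vs Q) = 1
u_1(E vs Q) = 1
max payoff 6 at {A,C}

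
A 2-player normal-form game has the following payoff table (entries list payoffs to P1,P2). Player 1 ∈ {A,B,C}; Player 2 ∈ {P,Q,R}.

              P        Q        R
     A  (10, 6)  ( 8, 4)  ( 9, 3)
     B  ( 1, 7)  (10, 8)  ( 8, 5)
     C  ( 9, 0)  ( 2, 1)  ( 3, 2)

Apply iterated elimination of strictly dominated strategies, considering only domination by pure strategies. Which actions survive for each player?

Remaining: P1:{A,B} P2:{P,Q}

P1 drop C (A beats it: P:10>9 Q:8>2 R:9>3)
P2 drop R (P beats it: A:6>3 B:7>5)
P1→{A,B} P2→{P,Q}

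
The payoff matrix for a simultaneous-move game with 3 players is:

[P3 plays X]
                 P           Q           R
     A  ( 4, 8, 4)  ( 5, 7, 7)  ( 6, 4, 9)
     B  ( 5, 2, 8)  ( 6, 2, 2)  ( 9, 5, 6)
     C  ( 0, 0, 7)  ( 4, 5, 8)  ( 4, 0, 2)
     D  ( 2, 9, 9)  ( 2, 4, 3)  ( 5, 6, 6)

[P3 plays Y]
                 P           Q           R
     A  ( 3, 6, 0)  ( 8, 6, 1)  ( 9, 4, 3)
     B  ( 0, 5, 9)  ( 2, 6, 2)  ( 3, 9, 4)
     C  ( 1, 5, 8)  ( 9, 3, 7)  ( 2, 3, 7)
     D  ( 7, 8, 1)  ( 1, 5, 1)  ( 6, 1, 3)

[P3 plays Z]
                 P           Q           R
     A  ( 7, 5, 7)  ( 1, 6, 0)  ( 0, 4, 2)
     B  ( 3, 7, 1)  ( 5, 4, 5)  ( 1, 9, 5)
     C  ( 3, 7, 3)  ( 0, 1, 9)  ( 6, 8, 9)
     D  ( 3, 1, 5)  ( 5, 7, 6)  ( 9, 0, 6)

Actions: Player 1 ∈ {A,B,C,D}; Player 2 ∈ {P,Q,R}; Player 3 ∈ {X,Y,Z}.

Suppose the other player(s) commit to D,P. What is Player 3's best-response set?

u_3(X vs D,P) = 9
u_3(Y vs D,P) = 1
u_3(Z vs D,P) = 5
max payoff 9 at {X}

P3 best: {X}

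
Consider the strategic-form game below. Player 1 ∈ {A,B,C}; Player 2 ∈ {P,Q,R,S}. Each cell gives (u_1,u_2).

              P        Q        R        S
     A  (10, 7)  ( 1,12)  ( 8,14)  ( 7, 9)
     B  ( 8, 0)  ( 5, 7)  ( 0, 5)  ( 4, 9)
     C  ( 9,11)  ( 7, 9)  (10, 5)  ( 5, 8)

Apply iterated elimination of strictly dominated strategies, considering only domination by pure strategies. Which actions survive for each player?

IESDS → P1:{A,C} P2:{P,Q,R}

P1 drop B (C beats it: P:9>8 Q:7>5 R:10>0 S:5>4)
P2 drop S (Q beats it: A:12>9 C:9>8)
P1→{A,C} P2→{P,Q,R}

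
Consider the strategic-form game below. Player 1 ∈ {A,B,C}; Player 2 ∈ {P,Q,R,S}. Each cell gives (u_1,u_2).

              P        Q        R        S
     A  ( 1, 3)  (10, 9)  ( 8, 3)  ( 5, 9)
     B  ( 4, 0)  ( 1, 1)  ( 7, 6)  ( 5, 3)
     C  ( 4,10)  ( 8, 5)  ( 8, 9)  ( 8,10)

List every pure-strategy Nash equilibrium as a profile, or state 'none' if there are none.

NE set: (A,Q), (C,P), (C,S)

(A,P): not NE [P1→C gives 4>1; P2→S gives 9>3]
(A,Q): NE
(A,R): not NE [P2→S gives 9>3]
(A,S): not NE [P1→C gives 8>5]
(B,P): not NE [P2→R gives 6>0]
(B,Q): not NE [P1→A gives 10>1; P2→R gives 6>1]
(B,R): not NE [P1→C gives 8>7]
(B,S): not NE [P1→C gives 8>5; P2→R gives 6>3]
(C,P): NE
(C,Q): not NE [P1→A gives 10>8; P2→S gives 10>5]
(C,R): not NE [P2→S gives 10>9]
(C,S): NE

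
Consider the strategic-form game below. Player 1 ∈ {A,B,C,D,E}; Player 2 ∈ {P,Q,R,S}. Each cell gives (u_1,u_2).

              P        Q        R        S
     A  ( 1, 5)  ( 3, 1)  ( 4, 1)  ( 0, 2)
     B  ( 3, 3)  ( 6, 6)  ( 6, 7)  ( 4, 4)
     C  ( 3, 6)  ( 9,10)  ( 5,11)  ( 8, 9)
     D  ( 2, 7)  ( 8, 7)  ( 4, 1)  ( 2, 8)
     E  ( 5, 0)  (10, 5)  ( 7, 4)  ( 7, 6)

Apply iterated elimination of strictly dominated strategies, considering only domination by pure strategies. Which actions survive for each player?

IESDS → P1:{C,E} P2:{Q,R,S}

P1 drop A (B beats it: P:3>1 Q:6>3 R:6>4 S:4>0)
P1 drop B (E beats it: P:5>3 Q:10>6 R:7>6 S:7>4)
P1 drop D (C beats it: P:3>2 Q:9>8 R:5>4 S:8>2)
P2 drop P (Q beats it: C:10>6 E:5>0)
P1→{C,E} P2→{Q,R,S}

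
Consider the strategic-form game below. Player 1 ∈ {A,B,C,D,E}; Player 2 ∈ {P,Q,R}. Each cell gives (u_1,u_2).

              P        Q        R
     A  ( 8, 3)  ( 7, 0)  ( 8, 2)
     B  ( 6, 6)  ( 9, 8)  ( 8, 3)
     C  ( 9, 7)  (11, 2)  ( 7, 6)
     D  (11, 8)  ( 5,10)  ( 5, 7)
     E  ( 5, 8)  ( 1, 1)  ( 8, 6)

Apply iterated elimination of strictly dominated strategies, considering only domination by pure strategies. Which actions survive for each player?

P2 drop R (P beats it: A:3>2 B:6>3 C:7>6 D:8>7 E:8>6)
P1 drop A (C beats it: P:9>8 Q:11>7)
P1 drop B (C beats it: P:9>6 Q:11>9)
P1 drop E (C beats it: P:9>5 Q:11>1)
P1→{C,D} P2→{P,Q}

IESDS → P1:{C,D} P2:{P,Q}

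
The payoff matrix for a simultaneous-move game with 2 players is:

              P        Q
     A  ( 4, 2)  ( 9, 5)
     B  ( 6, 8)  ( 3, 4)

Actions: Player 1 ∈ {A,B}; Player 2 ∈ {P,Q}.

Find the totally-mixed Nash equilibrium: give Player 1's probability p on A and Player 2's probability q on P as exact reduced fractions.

P1 indiff ⇒ q·4+(1-q)·9 = q·6+(1-q)·3 ⇒ q(-2) = (1-q)(-6) ⇒ q = 3/4
P2 indiff ⇒ p·2+(1-p)·8 = p·5+(1-p)·4 ⇒ p(-3) = (1-p)(-4) ⇒ p = 4/7

p=4/7, q=3/4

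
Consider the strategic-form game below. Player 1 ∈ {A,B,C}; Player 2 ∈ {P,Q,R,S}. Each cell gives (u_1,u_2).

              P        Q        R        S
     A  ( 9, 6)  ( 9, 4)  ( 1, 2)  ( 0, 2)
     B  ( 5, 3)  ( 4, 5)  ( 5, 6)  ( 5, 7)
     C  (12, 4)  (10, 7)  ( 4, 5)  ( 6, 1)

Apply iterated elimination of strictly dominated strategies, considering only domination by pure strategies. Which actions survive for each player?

IESDS → P1:{B,C} P2:{Q,R,S}

P1 drop A (C beats it: P:12>9 Q:10>9 R:4>1 S:6>0)
P2 drop P (Q beats it: B:5>3 C:7>4)
P1→{B,C} P2→{Q,R,S}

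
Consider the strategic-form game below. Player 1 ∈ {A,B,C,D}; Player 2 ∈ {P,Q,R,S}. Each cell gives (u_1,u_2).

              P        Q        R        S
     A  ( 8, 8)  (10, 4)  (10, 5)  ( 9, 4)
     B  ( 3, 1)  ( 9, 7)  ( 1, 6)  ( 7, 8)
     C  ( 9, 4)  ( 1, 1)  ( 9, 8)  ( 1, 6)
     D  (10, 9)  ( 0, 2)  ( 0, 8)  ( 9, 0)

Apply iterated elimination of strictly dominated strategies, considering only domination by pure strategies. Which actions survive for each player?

P1 drop B (A beats it: P:8>3 Q:10>9 R:10>1 S:9>7)
P2 drop Q (P beats it: A:8>4 C:4>1 D:9>2)
P2 drop S (R beats it: A:5>4 C:8>6 D:8>0)
P1→{A,C,D} P2→{P,R}

Survivors P1:{A,C,D} P2:{P,R}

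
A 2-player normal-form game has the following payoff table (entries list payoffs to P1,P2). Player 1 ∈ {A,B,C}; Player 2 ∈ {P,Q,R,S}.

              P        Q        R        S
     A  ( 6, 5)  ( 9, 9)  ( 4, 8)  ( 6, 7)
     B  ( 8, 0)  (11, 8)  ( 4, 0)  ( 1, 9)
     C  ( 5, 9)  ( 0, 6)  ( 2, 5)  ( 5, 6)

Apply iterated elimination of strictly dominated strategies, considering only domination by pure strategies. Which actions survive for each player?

P1 drop C (A beats it: P:6>5 Q:9>0 R:4>2 S:6>5)
P2 drop P (Q beats it: A:9>5 B:8>0)
P2 drop R (Q beats it: A:9>8 B:8>0)
P1→{A,B} P2→{Q,S}

Remaining: P1:{A,B} P2:{Q,S}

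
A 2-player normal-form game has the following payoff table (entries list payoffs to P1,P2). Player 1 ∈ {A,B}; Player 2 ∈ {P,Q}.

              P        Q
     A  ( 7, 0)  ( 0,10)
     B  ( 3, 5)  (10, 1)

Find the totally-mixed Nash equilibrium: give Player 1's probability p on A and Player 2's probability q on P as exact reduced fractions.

P1 indiff ⇒ q·7+(1-q)·0 = q·3+(1-q)·10 ⇒ q(4) = (1-q)(10) ⇒ q = 5/7
P2 indiff ⇒ p·0+(1-p)·5 = p·10+(1-p)·1 ⇒ p(-10) = (1-p)(-4) ⇒ p = 2/7

P1 mixes 2/7 on A; P2 mixes 5/7 on P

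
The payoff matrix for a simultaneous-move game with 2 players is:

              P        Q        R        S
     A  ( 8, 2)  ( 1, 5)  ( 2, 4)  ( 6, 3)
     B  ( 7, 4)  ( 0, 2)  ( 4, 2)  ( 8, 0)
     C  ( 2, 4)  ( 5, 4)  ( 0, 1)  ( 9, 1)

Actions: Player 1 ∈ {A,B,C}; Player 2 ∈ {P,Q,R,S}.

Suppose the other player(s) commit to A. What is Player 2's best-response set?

argmax u_2 = {Q}

u_2(P vs A) = 2
u_2(Q vs A) = 5
u_2(R vs A) = 4
u_2(S vs A) = 3
max payoff 5 at {Q}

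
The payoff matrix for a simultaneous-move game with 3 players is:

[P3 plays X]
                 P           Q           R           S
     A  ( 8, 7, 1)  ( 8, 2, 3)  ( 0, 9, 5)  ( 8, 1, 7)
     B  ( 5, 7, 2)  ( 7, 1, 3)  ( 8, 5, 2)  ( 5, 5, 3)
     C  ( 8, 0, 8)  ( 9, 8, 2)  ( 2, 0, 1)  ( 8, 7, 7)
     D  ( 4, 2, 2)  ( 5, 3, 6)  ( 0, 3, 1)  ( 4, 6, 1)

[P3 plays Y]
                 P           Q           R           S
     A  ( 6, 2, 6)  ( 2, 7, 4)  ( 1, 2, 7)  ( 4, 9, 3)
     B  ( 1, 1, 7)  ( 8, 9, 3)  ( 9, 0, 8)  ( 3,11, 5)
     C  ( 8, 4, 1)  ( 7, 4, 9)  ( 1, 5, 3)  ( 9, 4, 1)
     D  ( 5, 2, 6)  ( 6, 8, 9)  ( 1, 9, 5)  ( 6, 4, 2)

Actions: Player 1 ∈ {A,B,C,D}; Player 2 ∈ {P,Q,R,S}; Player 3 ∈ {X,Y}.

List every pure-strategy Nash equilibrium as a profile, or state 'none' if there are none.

Equilibria: none

(A,P,X): not NE [P2→R gives 9>7; P3→Y gives 6>1]
(A,P,Y): not NE [P1→C gives 8>6; P2→S gives 9>2]
(A,Q,X): not NE [P1→C gives 9>8; P2→R gives 9>2; P3→Y gives 4>3]
(A,Q,Y): not NE [P1→B gives 8>2; P2→S gives 9>7]
(A,R,X): not NE [P1→B gives 8>0; P3→Y gives 7>5]
(A,R,Y): not NE [P1→B gives 9>1; P2→S gives 9>2]
(A,S,X): not NE [P2→R gives 9>1]
(A,S,Y): not NE [P1→C gives 9>4; P3→X gives 7>3]
(B,P,X): not NE [P1→C gives 8>5; P3→Y gives 7>2]
(B,P,Y): not NE [P1→C gives 8>1; P2→S gives 11>1]
(B,Q,X): not NE [P1→C gives 9>7; P2→P gives 7>1]
(B,Q,Y): not NE [P2→S gives 11>9]
(B,R,X): not NE [P2→P gives 7>5; P3→Y gives 8>2]
(B,R,Y): not NE [P2→S gives 11>0]
(B,S,X): not NE [P1→C gives 8>5; P2→P gives 7>5; P3→Y gives 5>3]
(B,S,Y): not NE [P1→C gives 9>3]
(C,P,X): not NE [P2→Q gives 8>0]
(C,P,Y): not NE [P2→R gives 5>4; P3→X gives 8>1]
(C,Q,X): not NE [P3→Y gives 9>2]
(C,Q,Y): not NE [P1→B gives 8>7; P2→R gives 5>4]
(C,R,X): not NE [P1→B gives 8>2; P2→Q gives 8>0; P3→Y gives 3>1]
(C,R,Y): not NE [P1→B gives 9>1]
(C,S,X): not NE [P2→Q gives 8>7]
(C,S,Y): not NE [P2→R gives 5>4; P3→X gives 7>1]
(D,P,X): not NE [P1→C gives 8>4; P2→S gives 6>2; P3→Y gives 6>2]
(D,P,Y): not NE [P1→C gives 8>5; P2→R gives 9>2]
(D,Q,X): not NE [P1→C gives 9>5; P2→S gives 6>3; P3→Y gives 9>6]
(D,Q,Y): not NE [P1→B gives 8>6; P2→R gives 9>8]
(D,R,X): not NE [P1→B gives 8>0; P2→S gives 6>3; P3→Y gives 5>1]
(D,R,Y): not NE [P1→B gives 9>1]
(D,S,X): not NE [P1→C gives 8>4; P3→Y gives 2>1]
(D,S,Y): not NE [P1→C gives 9>6; P2→R gives 9>4]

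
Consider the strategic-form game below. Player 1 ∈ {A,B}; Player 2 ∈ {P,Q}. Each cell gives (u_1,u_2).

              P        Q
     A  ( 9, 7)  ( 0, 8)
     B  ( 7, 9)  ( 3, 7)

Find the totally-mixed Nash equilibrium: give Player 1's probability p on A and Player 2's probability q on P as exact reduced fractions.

p=2/3, q=3/5

P1 indiff ⇒ q·9+(1-q)·0 = q·7+(1-q)·3 ⇒ q(2) = (1-q)(3) ⇒ q = 3/5
P2 indiff ⇒ p·7+(1-p)·9 = p·8+(1-p)·7 ⇒ p(-1) = (1-p)(-2) ⇒ p = 2/3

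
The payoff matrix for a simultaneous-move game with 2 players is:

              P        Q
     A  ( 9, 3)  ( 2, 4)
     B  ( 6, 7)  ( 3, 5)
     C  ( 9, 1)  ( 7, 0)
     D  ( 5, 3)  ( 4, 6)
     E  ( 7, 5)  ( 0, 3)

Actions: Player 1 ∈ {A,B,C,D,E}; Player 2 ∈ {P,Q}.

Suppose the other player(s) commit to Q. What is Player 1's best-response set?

u_1(A vs Q) = 2
u_1(B vs Q) = 3
u_1(C vs Q) = 7
u_1(D vs Q) = 4
u_1(E vs Q) = 0
max payoff 7 at {C}

argmax u_1 = {C}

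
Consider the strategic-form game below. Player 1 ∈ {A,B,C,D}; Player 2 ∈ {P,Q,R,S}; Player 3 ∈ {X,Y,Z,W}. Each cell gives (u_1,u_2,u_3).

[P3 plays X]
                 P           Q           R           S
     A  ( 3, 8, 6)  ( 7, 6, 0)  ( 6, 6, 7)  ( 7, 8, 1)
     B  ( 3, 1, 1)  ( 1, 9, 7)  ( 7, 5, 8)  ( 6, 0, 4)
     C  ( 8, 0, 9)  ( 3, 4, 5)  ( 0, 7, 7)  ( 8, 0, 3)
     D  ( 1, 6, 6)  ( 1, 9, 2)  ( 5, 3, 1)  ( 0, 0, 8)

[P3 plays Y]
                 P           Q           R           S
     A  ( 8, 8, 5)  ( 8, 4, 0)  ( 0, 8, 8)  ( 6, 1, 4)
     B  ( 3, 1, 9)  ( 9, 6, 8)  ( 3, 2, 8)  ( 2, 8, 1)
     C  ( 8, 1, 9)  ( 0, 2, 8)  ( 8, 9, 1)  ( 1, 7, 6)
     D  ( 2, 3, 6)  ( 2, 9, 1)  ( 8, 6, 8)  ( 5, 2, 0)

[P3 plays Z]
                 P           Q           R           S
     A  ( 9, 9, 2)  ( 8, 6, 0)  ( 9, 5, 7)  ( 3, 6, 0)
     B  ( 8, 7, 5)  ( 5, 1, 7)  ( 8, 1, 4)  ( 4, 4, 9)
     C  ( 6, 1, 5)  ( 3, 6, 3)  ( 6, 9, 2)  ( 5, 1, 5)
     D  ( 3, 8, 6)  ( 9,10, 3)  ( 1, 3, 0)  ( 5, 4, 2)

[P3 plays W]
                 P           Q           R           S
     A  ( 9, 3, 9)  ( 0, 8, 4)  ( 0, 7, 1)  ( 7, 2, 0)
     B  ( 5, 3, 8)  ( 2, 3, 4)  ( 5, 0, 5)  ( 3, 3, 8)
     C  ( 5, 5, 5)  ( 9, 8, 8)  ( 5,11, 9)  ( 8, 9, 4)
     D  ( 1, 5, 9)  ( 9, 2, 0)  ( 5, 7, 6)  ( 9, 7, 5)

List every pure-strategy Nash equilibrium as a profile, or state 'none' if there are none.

PSNE = {(C,R,W), (D,Q,Z)}

(A,P,X): not NE [P1→C gives 8>3; P3→W gives 9>6]
(A,P,Y): not NE [P3→W gives 9>5]
(A,P,Z): not NE [P3→W gives 9>2]
(A,P,W): not NE [P2→Q gives 8>3]
(A,Q,X): not NE [P2→S gives 8>6; P3→W gives 4>0]
(A,Q,Y): not NE [P1→B gives 9>8; P2→R gives 8>4; P3→W gives 4>0]
(A,Q,Z): not NE [P1→D gives 9>8; P2→P gives 9>6; P3→W gives 4>0]
(A,Q,W): not NE [P1→D gives 9>0]
(A,R,X): not NE [P1→B gives 7>6; P2→S gives 8>6; P3→Y gives 8>7]
(A,R,Y): not NE [P1→D gives 8>0]
(A,R,Z): not NE [P2→P gives 9>5; P3→Y gives 8>7]
(A,R,W): not NE [P1→D gives 5>0; P2→Q gives 8>7; P3→Y gives 8>1]
(A,S,X): not NE [P1→C gives 8>7; P3→Y gives 4>1]
(A,S,Y): not NE [P2→R gives 8>1]
(A,S,Z): not NE [P1→D gives 5>3; P2→P gives 9>6; P3→Y gives 4>0]
(A,S,W): not NE [P1→D gives 9>7; P2→Q gives 8>2; P3→Y gives 4>0]
(B,P,X): not NE [P1→C gives 8>3; P2→Q gives 9>1; P3→Y gives 9>1]
(B,P,Y): not NE [P1→C gives 8>3; P2→S gives 8>1]
(B,P,Z): not NE [P1→A gives 9>8; P3→Y gives 9>5]
(B,P,W): not NE [P1→A gives 9>5; P3→Y gives 9>8]
(B,Q,X): not NE [P1→A gives 7>1; P3→Y gives 8>7]
(B,Q,Y): not NE [P2→S gives 8>6]
(B,Q,Z): not NE [P1→D gives 9>5; P2→P gives 7>1; P3→Y gives 8>7]
(B,Q,W): not NE [P1→D gives 9>2; P3→Y gives 8>4]
(B,R,X): not NE [P2→Q gives 9>5]
(B,R,Y): not NE [P1→D gives 8>3; P2→S gives 8>2]
(B,R,Z): not NE [P1→A gives 9>8; P2→P gives 7>1; P3→Y gives 8>4]
(B,R,W): not NE [P2→S gives 3>0; P3→Y gives 8>5]
(B,S,X): not NE [P1→C gives 8>6; P2→Q gives 9>0; P3→Z gives 9>4]
(B,S,Y): not NE [P1→A gives 6>2; P3→Z gives 9>1]
(B,S,Z): not NE [P1→D gives 5>4; P2→P gives 7>4]
(B,S,W): not NE [P1→D gives 9>3; P3→Z gives 9>8]
(C,P,X): not NE [P2→R gives 7>0]
(C,P,Y): not NE [P2→R gives 9>1]
(C,P,Z): not NE [P1→A gives 9>6; P2→R gives 9>1; P3→Y gives 9>5]
(C,P,W): not NE [P1→A gives 9>5; P2→R gives 11>5; P3→Y gives 9>5]
(C,Q,X): not NE [P1→A gives 7>3; P2→R gives 7>4; P3→W gives 8>5]
(C,Q,Y): not NE [P1→B gives 9>0; P2→R gives 9>2]
(C,Q,Z): not NE [P1→D gives 9>3; P2→R gives 9>6; P3→W gives 8>3]
(C,Q,W): not NE [P2→R gives 11>8]
(C,R,X): not NE [P1→B gives 7>0; P3→W gives 9>7]
(C,R,Y): not NE [P3→W gives 9>1]
(C,R,Z): not NE [P1→A gives 9>6; P3→W gives 9>2]
(C,R,W): NE
(C,S,X): not NE [P2→R gives 7>0; P3→Y gives 6>3]
(C,S,Y): not NE [P1→A gives 6>1; P2→R gives 9>7]
(C,S,Z): not NE [P2→R gives 9>1; P3→Y gives 6>5]
(C,S,W): not NE [P1→D gives 9>8; P2→R gives 11>9; P3→Y gives 6>4]
(D,P,X): not NE [P1→C gives 8>1; P2→Q gives 9>6; P3→W gives 9>6]
(D,P,Y): not NE [P1→C gives 8>2; P2→Q gives 9>3; P3→W gives 9>6]
(D,P,Z): not NE [P1→A gives 9>3; P2→Q gives 10>8; P3→W gives 9>6]
(D,P,W): not NE [P1→A gives 9>1; P2→S gives 7>5]
(D,Q,X): not NE [P1→A gives 7>1; P3→Z gives 3>2]
(D,Q,Y): not NE [P1→B gives 9>2; P3→Z gives 3>1]
(D,Q,Z): NE
(D,Q,W): not NE [P2→S gives 7>2; P3→Z gives 3>0]
(D,R,X): not NE [P1→B gives 7>5; P2→Q gives 9>3; P3→Y gives 8>1]
(D,R,Y): not NE [P2→Q gives 9>6]
(D,R,Z): not NE [P1→A gives 9>1; P2→Q gives 10>3; P3→Y gives 8>0]
(D,R,W): not NE [P3→Y gives 8>6]
(D,S,X): not NE [P1→C gives 8>0; P2→Q gives 9>0]
(D,S,Y): not NE [P1→A gives 6>5; P2→Q gives 9>2; P3→X gives 8>0]
(D,S,Z): not NE [P2→Q gives 10>4; P3→X gives 8>2]
(D,S,W): not NE [P3→X gives 8>5]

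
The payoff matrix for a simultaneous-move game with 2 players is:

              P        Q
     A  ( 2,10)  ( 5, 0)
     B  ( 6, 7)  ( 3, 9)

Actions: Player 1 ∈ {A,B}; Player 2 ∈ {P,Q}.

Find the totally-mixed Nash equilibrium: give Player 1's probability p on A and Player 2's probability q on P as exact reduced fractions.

P1 indiff ⇒ q·2+(1-q)·5 = q·6+(1-q)·3 ⇒ q(-4) = (1-q)(-2) ⇒ q = 1/3
P2 indiff ⇒ p·10+(1-p)·7 = p·0+(1-p)·9 ⇒ p(10) = (1-p)(2) ⇒ p = 1/6

p=1/6, q=1/3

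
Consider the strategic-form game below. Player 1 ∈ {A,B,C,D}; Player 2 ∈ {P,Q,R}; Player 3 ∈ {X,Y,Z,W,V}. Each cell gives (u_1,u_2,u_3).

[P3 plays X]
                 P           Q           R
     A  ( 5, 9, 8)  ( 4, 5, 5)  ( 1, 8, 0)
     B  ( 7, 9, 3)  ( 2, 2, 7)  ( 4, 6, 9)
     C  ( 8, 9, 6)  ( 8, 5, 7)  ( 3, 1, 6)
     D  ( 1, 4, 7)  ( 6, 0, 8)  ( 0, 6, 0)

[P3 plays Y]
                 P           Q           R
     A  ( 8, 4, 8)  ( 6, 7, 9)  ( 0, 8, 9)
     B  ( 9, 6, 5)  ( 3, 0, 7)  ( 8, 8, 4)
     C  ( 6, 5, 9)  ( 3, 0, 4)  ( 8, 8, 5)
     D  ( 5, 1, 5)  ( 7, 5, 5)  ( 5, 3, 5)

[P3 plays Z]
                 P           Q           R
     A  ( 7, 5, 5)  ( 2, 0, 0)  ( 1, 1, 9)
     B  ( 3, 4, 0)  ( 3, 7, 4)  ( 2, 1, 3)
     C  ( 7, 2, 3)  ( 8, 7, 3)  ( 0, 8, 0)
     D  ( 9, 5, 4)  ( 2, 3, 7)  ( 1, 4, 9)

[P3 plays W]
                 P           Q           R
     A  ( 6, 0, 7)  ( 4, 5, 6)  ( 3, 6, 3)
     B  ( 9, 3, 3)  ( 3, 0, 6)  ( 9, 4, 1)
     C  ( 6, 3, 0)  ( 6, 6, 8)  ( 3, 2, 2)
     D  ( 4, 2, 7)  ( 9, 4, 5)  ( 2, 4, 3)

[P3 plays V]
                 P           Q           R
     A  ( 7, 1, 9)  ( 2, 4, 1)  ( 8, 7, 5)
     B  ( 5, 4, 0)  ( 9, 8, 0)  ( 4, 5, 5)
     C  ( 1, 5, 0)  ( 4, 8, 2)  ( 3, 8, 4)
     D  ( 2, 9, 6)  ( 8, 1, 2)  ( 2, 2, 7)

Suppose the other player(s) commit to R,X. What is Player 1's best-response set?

BR_1 = {B}

u_1(A vs R,X) = 1
u_1(B vs R,X) = 4
u_1(C vs R,X) = 3
u_1(D vs R,X) = 0
max payoff 4 at {B}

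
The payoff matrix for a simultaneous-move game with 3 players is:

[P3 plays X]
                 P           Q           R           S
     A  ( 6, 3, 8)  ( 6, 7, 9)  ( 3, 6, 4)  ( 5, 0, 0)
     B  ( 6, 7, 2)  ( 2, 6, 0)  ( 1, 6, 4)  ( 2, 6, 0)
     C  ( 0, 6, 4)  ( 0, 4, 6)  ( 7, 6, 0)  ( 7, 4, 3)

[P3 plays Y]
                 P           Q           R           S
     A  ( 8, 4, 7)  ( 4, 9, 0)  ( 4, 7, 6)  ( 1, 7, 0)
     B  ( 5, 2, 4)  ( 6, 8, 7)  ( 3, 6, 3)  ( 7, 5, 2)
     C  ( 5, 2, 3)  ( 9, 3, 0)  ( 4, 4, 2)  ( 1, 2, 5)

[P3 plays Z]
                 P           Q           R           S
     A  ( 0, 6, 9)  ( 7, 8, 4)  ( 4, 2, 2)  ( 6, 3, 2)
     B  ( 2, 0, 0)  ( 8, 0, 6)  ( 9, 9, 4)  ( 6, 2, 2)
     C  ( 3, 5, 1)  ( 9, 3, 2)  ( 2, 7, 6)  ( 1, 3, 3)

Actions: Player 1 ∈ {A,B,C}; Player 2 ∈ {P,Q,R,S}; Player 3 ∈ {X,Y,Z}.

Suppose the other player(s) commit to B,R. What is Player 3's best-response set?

u_3(X vs B,R) = 4
u_3(Y vs B,R) = 3
u_3(Z vs B,R) = 4
max payoff 4 at {X,Z}

argmax u_3 = {X,Z}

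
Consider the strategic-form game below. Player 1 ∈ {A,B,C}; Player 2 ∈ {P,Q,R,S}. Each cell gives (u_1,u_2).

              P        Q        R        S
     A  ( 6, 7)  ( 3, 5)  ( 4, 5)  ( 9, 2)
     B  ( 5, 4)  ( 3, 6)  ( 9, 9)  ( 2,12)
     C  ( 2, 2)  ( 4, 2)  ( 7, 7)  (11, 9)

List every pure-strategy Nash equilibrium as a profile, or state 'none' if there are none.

(A,P): NE
(A,Q): not NE [P1→C gives 4>3; P2→P gives 7>5]
(A,R): not NE [P1→B gives 9>4; P2→P gives 7>5]
(A,S): not NE [P1→C gives 11>9; P2→P gives 7>2]
(B,P): not NE [P1→A gives 6>5; P2→S gives 12>4]
(B,Q): not NE [P1→C gives 4>3; P2→S gives 12>6]
(B,R): not NE [P2→S gives 12>9]
(B,S): not NE [P1→C gives 11>2]
(C,P): not NE [P1→A gives 6>2; P2→S gives 9>2]
(C,Q): not NE [P2→S gives 9>2]
(C,R): not NE [P1→B gives 9>7; P2→S gives 9>7]
(C,S): NE

Nash profiles: (A,P), (C,S)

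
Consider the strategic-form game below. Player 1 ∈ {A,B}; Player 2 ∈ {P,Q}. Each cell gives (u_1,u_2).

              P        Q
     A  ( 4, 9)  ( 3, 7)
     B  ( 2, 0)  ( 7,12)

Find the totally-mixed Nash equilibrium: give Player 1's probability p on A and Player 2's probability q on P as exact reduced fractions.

P1 indiff ⇒ q·4+(1-q)·3 = q·2+(1-q)·7 ⇒ q(2) = (1-q)(4) ⇒ q = 2/3
P2 indiff ⇒ p·9+(1-p)·0 = p·7+(1-p)·12 ⇒ p(2) = (1-p)(12) ⇒ p = 6/7

P1 mixes 6/7 on A; P2 mixes 2/3 on P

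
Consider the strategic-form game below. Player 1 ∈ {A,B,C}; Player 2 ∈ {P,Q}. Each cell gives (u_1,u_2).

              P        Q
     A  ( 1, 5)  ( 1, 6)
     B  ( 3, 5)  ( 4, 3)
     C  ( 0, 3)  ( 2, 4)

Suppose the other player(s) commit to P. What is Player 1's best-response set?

P1 best: {B}

u_1(A vs P) = 1
u_1(B vs P) = 3
u_1(C vs P) = 0
max payoff 3 at {B}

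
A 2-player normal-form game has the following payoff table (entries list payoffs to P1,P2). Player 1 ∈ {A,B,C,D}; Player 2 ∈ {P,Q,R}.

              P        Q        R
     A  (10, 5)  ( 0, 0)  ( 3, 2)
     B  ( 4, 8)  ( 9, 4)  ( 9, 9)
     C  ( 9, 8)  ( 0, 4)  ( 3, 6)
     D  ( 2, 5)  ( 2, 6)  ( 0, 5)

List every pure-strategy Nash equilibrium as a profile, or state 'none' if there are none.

(A,P): NE
(A,Q): not NE [P1→B gives 9>0; P2→P gives 5>0]
(A,R): not NE [P1→B gives 9>3; P2→P gives 5>2]
(B,P): not NE [P1→A gives 10>4; P2→R gives 9>8]
(B,Q): not NE [P2→R gives 9>4]
(B,R): NE
(C,P): not NE [P1→A gives 10>9]
(C,Q): not NE [P1→B gives 9>0; P2→P gives 8>4]
(C,R): not NE [P1→B gives 9>3; P2→P gives 8>6]
(D,P): not NE [P1→A gives 10>2; P2→Q gives 6>5]
(D,Q): not NE [P1→B gives 9>2]
(D,R): not NE [P1→B gives 9>0; P2→Q gives 6>5]

PSNE = {(A,P), (B,R)}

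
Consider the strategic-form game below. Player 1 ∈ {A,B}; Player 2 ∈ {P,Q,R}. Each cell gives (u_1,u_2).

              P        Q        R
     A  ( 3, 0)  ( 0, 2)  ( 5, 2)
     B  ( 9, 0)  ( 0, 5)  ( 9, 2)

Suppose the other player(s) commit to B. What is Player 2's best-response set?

P2 best: {Q}

u_2(P vs B) = 0
u_2(Q vs B) = 5
u_2(R vs B) = 2
max payoff 5 at {Q}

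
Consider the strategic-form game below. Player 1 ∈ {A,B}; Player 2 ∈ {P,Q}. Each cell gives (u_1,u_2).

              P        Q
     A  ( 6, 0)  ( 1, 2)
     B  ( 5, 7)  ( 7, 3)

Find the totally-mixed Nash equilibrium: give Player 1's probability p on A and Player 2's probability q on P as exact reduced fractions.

(p,q) = (2/3, 6/7)

P1 indiff ⇒ q·6+(1-q)·1 = q·5+(1-q)·7 ⇒ q(1) = (1-q)(6) ⇒ q = 6/7
P2 indiff ⇒ p·0+(1-p)·7 = p·2+(1-p)·3 ⇒ p(-2) = (1-p)(-4) ⇒ p = 2/3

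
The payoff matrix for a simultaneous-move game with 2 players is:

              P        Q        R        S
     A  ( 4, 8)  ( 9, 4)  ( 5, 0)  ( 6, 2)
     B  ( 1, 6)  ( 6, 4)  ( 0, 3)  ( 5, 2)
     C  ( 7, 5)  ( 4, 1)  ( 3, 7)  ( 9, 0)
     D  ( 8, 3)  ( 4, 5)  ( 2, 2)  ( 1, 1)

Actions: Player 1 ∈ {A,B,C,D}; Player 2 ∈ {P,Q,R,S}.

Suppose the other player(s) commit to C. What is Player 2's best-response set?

BR_2 = {R}

u_2(P vs C) = 5
u_2(Q vs C) = 1
u_2(R vs C) = 7
u_2(S vs C) = 0
max payoff 7 at {R}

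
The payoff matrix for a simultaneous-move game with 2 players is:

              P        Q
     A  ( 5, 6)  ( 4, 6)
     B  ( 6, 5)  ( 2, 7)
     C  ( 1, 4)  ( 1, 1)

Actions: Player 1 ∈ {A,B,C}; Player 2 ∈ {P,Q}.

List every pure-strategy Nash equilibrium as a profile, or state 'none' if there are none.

Nash profiles: (A,Q)

(A,P): not NE [P1→B gives 6>5]
(A,Q): NE
(B,P): not NE [P2→Q gives 7>5]
(B,Q): not NE [P1→A gives 4>2]
(C,P): not NE [P1→B gives 6>1]
(C,Q): not NE [P1→A gives 4>1; P2→P gives 4>1]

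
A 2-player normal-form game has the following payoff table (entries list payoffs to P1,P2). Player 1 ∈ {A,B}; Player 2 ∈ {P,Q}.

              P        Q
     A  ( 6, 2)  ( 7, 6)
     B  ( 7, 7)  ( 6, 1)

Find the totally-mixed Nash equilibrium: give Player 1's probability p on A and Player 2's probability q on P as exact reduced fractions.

p=3/5, q=1/2

P1 indiff ⇒ q·6+(1-q)·7 = q·7+(1-q)·6 ⇒ q(-1) = (1-q)(-1) ⇒ q = 1/2
P2 indiff ⇒ p·2+(1-p)·7 = p·6+(1-p)·1 ⇒ p(-4) = (1-p)(-6) ⇒ p = 3/5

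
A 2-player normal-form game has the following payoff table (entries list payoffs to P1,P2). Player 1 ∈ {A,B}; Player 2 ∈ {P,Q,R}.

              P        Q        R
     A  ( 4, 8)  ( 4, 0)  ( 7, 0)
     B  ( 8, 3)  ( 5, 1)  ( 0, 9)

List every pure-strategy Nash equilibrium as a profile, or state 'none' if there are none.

PSNE: ∅

(A,P): not NE [P1→B gives 8>4]
(A,Q): not NE [P1→B gives 5>4; P2→P gives 8>0]
(A,R): not NE [P2→P gives 8>0]
(B,P): not NE [P2→R gives 9>3]
(B,Q): not NE [P2→R gives 9>1]
(B,R): not NE [P1→A gives 7>0]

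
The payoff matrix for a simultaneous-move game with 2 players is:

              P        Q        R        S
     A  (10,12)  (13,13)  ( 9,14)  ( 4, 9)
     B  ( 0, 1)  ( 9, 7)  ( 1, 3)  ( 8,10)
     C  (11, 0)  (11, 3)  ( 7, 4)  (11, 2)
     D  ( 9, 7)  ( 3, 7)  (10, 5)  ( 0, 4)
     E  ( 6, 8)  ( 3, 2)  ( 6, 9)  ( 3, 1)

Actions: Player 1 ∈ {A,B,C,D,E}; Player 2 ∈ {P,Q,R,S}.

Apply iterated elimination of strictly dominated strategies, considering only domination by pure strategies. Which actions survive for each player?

Remaining: P1:{A,C,D} P2:{P,Q,R}

P1 drop B (C beats it: P:11>0 Q:11>9 R:7>1 S:11>8)
P1 drop E (A beats it: P:10>6 Q:13>3 R:9>6 S:4>3)
P2 drop S (Q beats it: A:13>9 C:3>2 D:7>4)
P1→{A,C,D} P2→{P,Q,R}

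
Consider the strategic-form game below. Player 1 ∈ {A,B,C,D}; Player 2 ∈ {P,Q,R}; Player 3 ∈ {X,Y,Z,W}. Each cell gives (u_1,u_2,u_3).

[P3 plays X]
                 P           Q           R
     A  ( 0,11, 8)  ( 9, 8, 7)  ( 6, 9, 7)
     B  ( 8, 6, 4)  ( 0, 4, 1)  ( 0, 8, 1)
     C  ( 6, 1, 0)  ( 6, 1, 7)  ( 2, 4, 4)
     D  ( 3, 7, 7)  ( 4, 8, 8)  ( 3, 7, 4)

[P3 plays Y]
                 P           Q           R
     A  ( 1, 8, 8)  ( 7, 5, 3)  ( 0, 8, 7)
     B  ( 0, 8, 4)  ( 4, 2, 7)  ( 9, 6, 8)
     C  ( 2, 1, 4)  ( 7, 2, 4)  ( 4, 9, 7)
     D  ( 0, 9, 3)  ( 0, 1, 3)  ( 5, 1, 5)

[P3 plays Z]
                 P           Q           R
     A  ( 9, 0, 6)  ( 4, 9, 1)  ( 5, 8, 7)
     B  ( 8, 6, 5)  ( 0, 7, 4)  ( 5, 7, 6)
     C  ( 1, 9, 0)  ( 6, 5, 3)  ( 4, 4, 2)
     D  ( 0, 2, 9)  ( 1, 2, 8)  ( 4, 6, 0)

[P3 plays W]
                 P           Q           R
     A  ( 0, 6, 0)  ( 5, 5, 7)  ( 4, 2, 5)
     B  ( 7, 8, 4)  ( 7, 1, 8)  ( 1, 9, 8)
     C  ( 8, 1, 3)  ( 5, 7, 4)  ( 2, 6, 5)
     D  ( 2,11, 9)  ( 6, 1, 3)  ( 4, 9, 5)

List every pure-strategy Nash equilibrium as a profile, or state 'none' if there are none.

(A,P,X): not NE [P1→B gives 8>0]
(A,P,Y): not NE [P1→C gives 2>1]
(A,P,Z): not NE [P2→Q gives 9>0; P3→Y gives 8>6]
(A,P,W): not NE [P1→C gives 8>0; P3→Y gives 8>0]
(A,Q,X): not NE [P2→P gives 11>8]
(A,Q,Y): not NE [P2→R gives 8>5; P3→W gives 7>3]
(A,Q,Z): not NE [P1→C gives 6>4; P3→W gives 7>1]
(A,Q,W): not NE [P1→B gives 7>5; P2→P gives 6>5]
(A,R,X): not NE [P2→P gives 11>9]
(A,R,Y): not NE [P1→B gives 9>0]
(A,R,Z): not NE [P2→Q gives 9>8]
(A,R,W): not NE [P2→P gives 6>2; P3→Z gives 7>5]
(B,P,X): not NE [P2→R gives 8>6; P3→Z gives 5>4]
(B,P,Y): not NE [P1→C gives 2>0; P3→Z gives 5>4]
(B,P,Z): not NE [P1→A gives 9>8; P2→R gives 7>6]
(B,P,W): not NE [P1→C gives 8>7; P2→R gives 9>8; P3→Z gives 5>4]
(B,Q,X): not NE [P1→A gives 9>0; P2→R gives 8>4; P3→W gives 8>1]
(B,Q,Y): not NE [P1→C gives 7>4; P2→P gives 8>2; P3→W gives 8>7]
(B,Q,Z): not NE [P1→C gives 6>0; P3→W gives 8>4]
(B,Q,W): not NE [P2→R gives 9>1]
(B,R,X): not NE [P1→A gives 6>0; P3→W gives 8>1]
(B,R,Y): not NE [P2→P gives 8>6]
(B,R,Z): not NE [P3→W gives 8>6]
(B,R,W): not NE [P1→D gives 4>1]
(C,P,X): not NE [P1→B gives 8>6; P2→R gives 4>1; P3→Y gives 4>0]
(C,P,Y): not NE [P2→R gives 9>1]
(C,P,Z): not NE [P1→A gives 9>1; P3→Y gives 4>0]
(C,P,W): not NE [P2→Q gives 7>1; P3→Y gives 4>3]
(C,Q,X): not NE [P1→A gives 9>6; P2→R gives 4>1]
(C,Q,Y): not NE [P2→R gives 9>2; P3→X gives 7>4]
(C,Q,Z): not NE [P2→P gives 9>5; P3→X gives 7>3]
(C,Q,W): not NE [P1→B gives 7>5; P3→X gives 7>4]
(C,R,X): not NE [P1→A gives 6>2; P3→Y gives 7>4]
(C,R,Y): not NE [P1→B gives 9>4]
(C,R,Z): not NE [P1→B gives 5>4; P2→P gives 9>4; P3→Y gives 7>2]
(C,R,W): not NE [P1→D gives 4>2; P2→Q gives 7>6; P3→Y gives 7>5]
(D,P,X): not NE [P1→B gives 8>3; P2→Q gives 8>7; P3→W gives 9>7]
(D,P,Y): not NE [P1→C gives 2>0; P3→W gives 9>3]
(D,P,Z): not NE [P1→A gives 9>0; P2→R gives 6>2]
(D,P,W): not NE [P1→C gives 8>2]
(D,Q,X): not NE [P1→A gives 9>4]
(D,Q,Y): not NE [P1→C gives 7>0; P2→P gives 9>1; P3→Z gives 8>3]
(D,Q,Z): not NE [P1→C gives 6>1; P2→R gives 6>2]
(D,Q,W): not NE [P1→B gives 7>6; P2→P gives 11>1; P3→Z gives 8>3]
(D,R,X): not NE [P1→A gives 6>3; P2→Q gives 8>7; P3→W gives 5>4]
(D,R,Y): not NE [P1→B gives 9>5; P2→P gives 9>1]
(D,R,Z): not NE [P1→B gives 5>4; P3→W gives 5>0]
(D,R,W): not NE [P2→P gives 11>9]

No pure NE.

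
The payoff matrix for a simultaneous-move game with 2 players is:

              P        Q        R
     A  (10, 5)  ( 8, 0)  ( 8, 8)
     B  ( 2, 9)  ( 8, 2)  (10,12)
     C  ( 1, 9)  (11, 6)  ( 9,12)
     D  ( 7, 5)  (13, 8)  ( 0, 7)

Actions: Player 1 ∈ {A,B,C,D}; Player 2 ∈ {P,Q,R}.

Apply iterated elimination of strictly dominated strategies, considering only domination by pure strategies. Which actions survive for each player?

P2 drop P (R beats it: A:8>5 B:12>9 C:12>9 D:7>5)
P1 drop A (C beats it: Q:11>8 R:9>8)
P1→{B,C,D} P2→{Q,R}

IESDS → P1:{B,C,D} P2:{Q,R}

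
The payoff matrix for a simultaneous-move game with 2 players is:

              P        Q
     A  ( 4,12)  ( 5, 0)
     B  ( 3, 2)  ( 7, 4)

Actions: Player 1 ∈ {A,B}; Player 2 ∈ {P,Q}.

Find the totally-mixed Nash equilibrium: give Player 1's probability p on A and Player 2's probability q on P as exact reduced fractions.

P1 indiff ⇒ q·4+(1-q)·5 = q·3+(1-q)·7 ⇒ q(1) = (1-q)(2) ⇒ q = 2/3
P2 indiff ⇒ p·12+(1-p)·2 = p·0+(1-p)·4 ⇒ p(12) = (1-p)(2) ⇒ p = 1/7

P1 mixes 1/7 on A; P2 mixes 2/3 on P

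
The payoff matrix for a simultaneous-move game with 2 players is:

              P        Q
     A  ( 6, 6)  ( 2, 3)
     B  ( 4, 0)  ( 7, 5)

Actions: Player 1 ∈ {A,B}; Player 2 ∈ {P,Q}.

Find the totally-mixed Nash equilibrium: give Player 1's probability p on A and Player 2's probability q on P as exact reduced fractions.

P1 indiff ⇒ q·6+(1-q)·2 = q·4+(1-q)·7 ⇒ q(2) = (1-q)(5) ⇒ q = 5/7
P2 indiff ⇒ p·6+(1-p)·0 = p·3+(1-p)·5 ⇒ p(3) = (1-p)(5) ⇒ p = 5/8

p=5/8, q=5/7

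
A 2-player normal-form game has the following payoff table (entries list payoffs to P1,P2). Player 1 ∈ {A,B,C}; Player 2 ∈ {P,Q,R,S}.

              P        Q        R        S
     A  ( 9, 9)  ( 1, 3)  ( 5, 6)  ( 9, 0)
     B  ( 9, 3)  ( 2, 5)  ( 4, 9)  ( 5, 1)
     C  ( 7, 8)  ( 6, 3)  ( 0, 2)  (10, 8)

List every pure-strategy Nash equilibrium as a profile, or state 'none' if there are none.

(A,P): NE
(A,Q): not NE [P1→C gives 6>1; P2→P gives 9>3]
(A,R): not NE [P2→P gives 9>6]
(A,S): not NE [P1→C gives 10>9; P2→P gives 9>0]
(B,P): not NE [P2→R gives 9>3]
(B,Q): not NE [P1→C gives 6>2; P2→R gives 9>5]
(B,R): not NE [P1→A gives 5>4]
(B,S): not NE [P1→C gives 10>5; P2→R gives 9>1]
(C,P): not NE [P1→B gives 9>7]
(C,Q): not NE [P2→S gives 8>3]
(C,R): not NE [P1→A gives 5>0; P2→S gives 8>2]
(C,S): NE

Nash profiles: (A,P), (C,S)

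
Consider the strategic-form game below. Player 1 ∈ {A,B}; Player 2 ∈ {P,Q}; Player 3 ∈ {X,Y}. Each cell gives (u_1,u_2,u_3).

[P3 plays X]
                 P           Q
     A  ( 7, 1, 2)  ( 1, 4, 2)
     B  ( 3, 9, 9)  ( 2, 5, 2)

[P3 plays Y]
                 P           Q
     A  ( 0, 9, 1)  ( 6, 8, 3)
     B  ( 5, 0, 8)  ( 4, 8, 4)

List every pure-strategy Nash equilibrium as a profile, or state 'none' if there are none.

Equilibria: none

(A,P,X): not NE [P2→Q gives 4>1]
(A,P,Y): not NE [P1→B gives 5>0; P3→X gives 2>1]
(A,Q,X): not NE [P1→B gives 2>1; P3→Y gives 3>2]
(A,Q,Y): not NE [P2→P gives 9>8]
(B,P,X): not NE [P1→A gives 7>3]
(B,P,Y): not NE [P2→Q gives 8>0; P3→X gives 9>8]
(B,Q,X): not NE [P2→P gives 9>5; P3→Y gives 4>2]
(B,Q,Y): not NE [P1→A gives 6>4]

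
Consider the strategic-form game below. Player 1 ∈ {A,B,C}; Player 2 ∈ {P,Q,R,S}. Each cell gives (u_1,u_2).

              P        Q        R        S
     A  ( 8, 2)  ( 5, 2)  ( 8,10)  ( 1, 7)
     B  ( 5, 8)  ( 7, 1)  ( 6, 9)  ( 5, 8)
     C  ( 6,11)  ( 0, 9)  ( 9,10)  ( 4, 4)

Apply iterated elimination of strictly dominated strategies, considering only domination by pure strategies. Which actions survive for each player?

P2 drop Q (R beats it: A:10>2 B:9>1 C:10>9)
P2 drop S (R beats it: A:10>7 B:9>8 C:10>4)
P1 drop B (A beats it: P:8>5 R:8>6)
P1→{A,C} P2→{P,R}

IESDS → P1:{A,C} P2:{P,R}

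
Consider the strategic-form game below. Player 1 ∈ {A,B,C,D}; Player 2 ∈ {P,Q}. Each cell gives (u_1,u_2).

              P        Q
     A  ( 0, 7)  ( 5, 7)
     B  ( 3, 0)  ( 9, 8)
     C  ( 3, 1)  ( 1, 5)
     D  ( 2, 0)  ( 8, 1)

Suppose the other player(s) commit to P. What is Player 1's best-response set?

u_1(A vs P) = 0
u_1(B vs P) = 3
u_1(C vs P) = 3
u_1(D vs P) = 2
max payoff 3 at {B,C}

P1 best: {B,C}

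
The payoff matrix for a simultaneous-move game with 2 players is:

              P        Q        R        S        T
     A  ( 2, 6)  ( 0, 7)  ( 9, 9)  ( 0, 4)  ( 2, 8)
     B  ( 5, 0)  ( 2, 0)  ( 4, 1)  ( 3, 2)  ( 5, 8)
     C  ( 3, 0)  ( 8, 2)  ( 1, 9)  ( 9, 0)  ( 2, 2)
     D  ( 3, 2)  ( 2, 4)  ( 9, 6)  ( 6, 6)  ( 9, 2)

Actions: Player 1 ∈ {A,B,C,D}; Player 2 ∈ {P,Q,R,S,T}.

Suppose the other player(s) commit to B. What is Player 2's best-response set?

argmax u_2 = {T}

u_2(P vs B) = 0
u_2(Q vs B) = 0
u_2(R vs B) = 1
u_2(S vs B) = 2
u_2(T vs B) = 8
max payoff 8 at {T}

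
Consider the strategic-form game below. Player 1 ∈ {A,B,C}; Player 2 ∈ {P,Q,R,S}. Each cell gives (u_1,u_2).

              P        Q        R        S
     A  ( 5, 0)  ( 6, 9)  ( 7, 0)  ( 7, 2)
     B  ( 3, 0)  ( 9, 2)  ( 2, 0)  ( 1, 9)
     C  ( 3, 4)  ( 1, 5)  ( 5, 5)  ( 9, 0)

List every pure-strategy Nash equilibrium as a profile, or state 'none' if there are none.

Equilibria: none

(A,P): not NE [P2→Q gives 9>0]
(A,Q): not NE [P1→B gives 9>6]
(A,R): not NE [P2→Q gives 9>0]
(A,S): not NE [P1→C gives 9>7; P2→Q gives 9>2]
(B,P): not NE [P1→A gives 5>3; P2→S gives 9>0]
(B,Q): not NE [P2→S gives 9>2]
(B,R): not NE [P1→A gives 7>2; P2→S gives 9>0]
(B,S): not NE [P1→C gives 9>1]
(C,P): not NE [P1→A gives 5>3; P2→R gives 5>4]
(C,Q): not NE [P1→B gives 9>1]
(C,R): not NE [P1→A gives 7>5]
(C,S): not NE [P2→R gives 5>0]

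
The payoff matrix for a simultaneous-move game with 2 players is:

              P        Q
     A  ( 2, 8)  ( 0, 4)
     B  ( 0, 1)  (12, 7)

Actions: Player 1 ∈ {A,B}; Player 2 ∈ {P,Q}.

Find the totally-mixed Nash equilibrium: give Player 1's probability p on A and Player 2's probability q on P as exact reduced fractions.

p=3/5, q=6/7

P1 indiff ⇒ q·2+(1-q)·0 = q·0+(1-q)·12 ⇒ q(2) = (1-q)(12) ⇒ q = 6/7
P2 indiff ⇒ p·8+(1-p)·1 = p·4+(1-p)·7 ⇒ p(4) = (1-p)(6) ⇒ p = 3/5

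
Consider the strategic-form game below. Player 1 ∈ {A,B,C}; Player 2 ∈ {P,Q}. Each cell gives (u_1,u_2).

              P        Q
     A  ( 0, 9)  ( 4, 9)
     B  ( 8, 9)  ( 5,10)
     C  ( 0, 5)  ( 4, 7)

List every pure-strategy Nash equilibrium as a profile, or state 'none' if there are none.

PSNE = {(B,Q)}

(A,P): not NE [P1→B gives 8>0]
(A,Q): not NE [P1→B gives 5>4]
(B,P): not NE [P2→Q gives 10>9]
(B,Q): NE
(C,P): not NE [P1→B gives 8>0; P2→Q gives 7>5]
(C,Q): not NE [P1→B gives 5>4]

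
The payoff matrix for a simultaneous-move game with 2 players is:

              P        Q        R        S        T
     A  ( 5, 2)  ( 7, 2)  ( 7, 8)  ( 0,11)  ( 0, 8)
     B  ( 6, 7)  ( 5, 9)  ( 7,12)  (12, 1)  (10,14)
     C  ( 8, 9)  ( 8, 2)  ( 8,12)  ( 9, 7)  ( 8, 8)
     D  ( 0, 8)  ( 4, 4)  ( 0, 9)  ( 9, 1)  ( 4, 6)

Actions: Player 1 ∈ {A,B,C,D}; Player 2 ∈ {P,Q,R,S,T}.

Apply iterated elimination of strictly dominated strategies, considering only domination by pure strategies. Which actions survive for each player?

Remaining: P1:{B,C} P2:{R,T}

P1 drop A (C beats it: P:8>5 Q:8>7 R:8>7 S:9>0 T:8>0)
P1 drop D (B beats it: P:6>0 Q:5>4 R:7>0 S:12>9 T:10>4)
P2 drop P (R beats it: B:12>7 C:12>9)
P2 drop Q (R beats it: B:12>9 C:12>2)
P2 drop S (R beats it: B:12>1 C:12>7)
P1→{B,C} P2→{R,T}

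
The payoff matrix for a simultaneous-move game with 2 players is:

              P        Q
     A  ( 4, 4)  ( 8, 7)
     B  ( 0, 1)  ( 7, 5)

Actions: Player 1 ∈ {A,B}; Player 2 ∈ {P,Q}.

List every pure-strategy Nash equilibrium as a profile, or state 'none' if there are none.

(A,P): not NE [P2→Q gives 7>4]
(A,Q): NE
(B,P): not NE [P1→A gives 4>0; P2→Q gives 5>1]
(B,Q): not NE [P1→A gives 8>7]

NE set: (A,Q)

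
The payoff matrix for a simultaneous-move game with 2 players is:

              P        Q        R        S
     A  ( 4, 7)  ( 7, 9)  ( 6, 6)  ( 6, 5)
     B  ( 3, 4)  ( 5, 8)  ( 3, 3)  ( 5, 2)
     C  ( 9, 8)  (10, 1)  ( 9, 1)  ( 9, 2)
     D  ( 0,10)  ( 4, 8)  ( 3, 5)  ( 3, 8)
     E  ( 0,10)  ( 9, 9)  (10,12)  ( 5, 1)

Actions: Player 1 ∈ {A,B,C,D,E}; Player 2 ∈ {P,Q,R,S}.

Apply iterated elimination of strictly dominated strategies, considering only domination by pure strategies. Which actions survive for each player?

P1 drop A (C beats it: P:9>4 Q:10>7 R:9>6 S:9>6)
P1 drop B (C beats it: P:9>3 Q:10>5 R:9>3 S:9>5)
P1 drop D (C beats it: P:9>0 Q:10>4 R:9>3 S:9>3)
P2 drop Q (P beats it: C:8>1 E:10>9)
P2 drop S (P beats it: C:8>2 E:10>1)
P1→{C,E} P2→{P,R}

Survivors P1:{C,E} P2:{P,R}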